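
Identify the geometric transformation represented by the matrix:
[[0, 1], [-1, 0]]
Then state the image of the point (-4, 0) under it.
rotation by 90° clockwise (i.e., 270° counterclockwise); image of (-4, 0) is (0, 4)

This matches the form [[cos θ, -sin θ], [sin θ, cos θ]] of a rotation matrix; reading off cos θ and sin θ gives the angle.
The matrix [[0, 1], [-1, 0]] represents: rotation by 90° clockwise (i.e., 270° counterclockwise).
Applying it to (-4, 0): [0·-4 + 1·0, -1·-4 + 0·0] = (0, 4).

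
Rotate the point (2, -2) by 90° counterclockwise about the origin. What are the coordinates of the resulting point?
(2, 2)

Rotation matrix R(θ) = [[cos θ, -sin θ], [sin θ, cos θ]]; for θ = 90°:
R = [[0, -1], [1, 0]]
Result: R × [2, -2]ᵀ = [0·2 + (-1)·-2, 1·2 + (0)·-2]ᵀ = (2, 2)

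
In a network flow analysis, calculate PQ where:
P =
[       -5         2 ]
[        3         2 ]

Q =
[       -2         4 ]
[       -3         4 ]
PQ =
[        4       -12 ]
[      -12        20 ]

Matrix multiplication: (PQ)[i][j] = sum over k of P[i][k] * Q[k][j].
  (PQ)[0][0] = (-5)*(-2) + (2)*(-3) = 4
  (PQ)[0][1] = (-5)*(4) + (2)*(4) = -12
  (PQ)[1][0] = (3)*(-2) + (2)*(-3) = -12
  (PQ)[1][1] = (3)*(4) + (2)*(4) = 20
PQ =
[        4       -12 ]
[      -12        20 ]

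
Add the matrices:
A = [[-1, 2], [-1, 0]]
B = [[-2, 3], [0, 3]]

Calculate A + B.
[[-3, 5], [-1, 3]]

Add corresponding elements:
(-1)+(-2)=-3
(2)+(3)=5
(-1)+(0)=-1
(0)+(3)=3
A + B = [[-3, 5], [-1, 3]]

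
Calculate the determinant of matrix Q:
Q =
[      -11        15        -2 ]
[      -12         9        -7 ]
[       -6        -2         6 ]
det(Q) = 1114

Expand along row 0 (cofactor expansion): det(Q) = a*(e*i - f*h) - b*(d*i - f*g) + c*(d*h - e*g), where the 3×3 is [[a, b, c], [d, e, f], [g, h, i]].
Minor M_00 = (9)*(6) - (-7)*(-2) = 54 - 14 = 40.
Minor M_01 = (-12)*(6) - (-7)*(-6) = -72 - 42 = -114.
Minor M_02 = (-12)*(-2) - (9)*(-6) = 24 + 54 = 78.
det(Q) = (-11)*(40) - (15)*(-114) + (-2)*(78) = -440 + 1710 - 156 = 1114.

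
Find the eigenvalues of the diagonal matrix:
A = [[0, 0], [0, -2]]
λ₁ = 0, λ₂ = -2

The characteristic polynomial of A is det(A - λI) = (0 - λ)(-2 - λ) = 0.
The roots are λ = 0 and λ = -2, so the eigenvalues are the diagonal entries.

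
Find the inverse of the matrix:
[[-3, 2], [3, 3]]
[[-1/5, 2/15], [1/5, 1/5]]

For [[a,b],[c,d]], inverse = (1/det)·[[d,-b],[-c,a]]
det = -3·3 - 2·3 = -15
Inverse = (1/-15)·[[3, -2], [-3, -3]]
        = [[-1/5, 2/15], [1/5, 1/5]]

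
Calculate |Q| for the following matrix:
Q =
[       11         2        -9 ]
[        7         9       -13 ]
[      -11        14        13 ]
det(Q) = 1620

Expand along row 0 (cofactor expansion): det(Q) = a*(e*i - f*h) - b*(d*i - f*g) + c*(d*h - e*g), where the 3×3 is [[a, b, c], [d, e, f], [g, h, i]].
Minor M_00 = (9)*(13) - (-13)*(14) = 117 + 182 = 299.
Minor M_01 = (7)*(13) - (-13)*(-11) = 91 - 143 = -52.
Minor M_02 = (7)*(14) - (9)*(-11) = 98 + 99 = 197.
det(Q) = (11)*(299) - (2)*(-52) + (-9)*(197) = 3289 + 104 - 1773 = 1620.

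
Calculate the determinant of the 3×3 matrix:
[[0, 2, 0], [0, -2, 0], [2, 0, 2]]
0

Expansion along first row:
det = 0·det([[-2,0],[0,2]]) - 2·det([[0,0],[2,2]]) + 0·det([[0,-2],[2,0]])
    = 0·(-2·2 - 0·0) - 2·(0·2 - 0·2) + 0·(0·0 - -2·2)
    = 0·-4 - 2·0 + 0·4
    = 0 + 0 + 0 = 0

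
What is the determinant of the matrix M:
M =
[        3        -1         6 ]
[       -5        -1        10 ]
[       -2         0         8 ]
det(M) = -56

Expand along row 0 (cofactor expansion): det(M) = a*(e*i - f*h) - b*(d*i - f*g) + c*(d*h - e*g), where the 3×3 is [[a, b, c], [d, e, f], [g, h, i]].
Minor M_00 = (-1)*(8) - (10)*(0) = -8 - 0 = -8.
Minor M_01 = (-5)*(8) - (10)*(-2) = -40 + 20 = -20.
Minor M_02 = (-5)*(0) - (-1)*(-2) = 0 - 2 = -2.
det(M) = (3)*(-8) - (-1)*(-20) + (6)*(-2) = -24 - 20 - 12 = -56.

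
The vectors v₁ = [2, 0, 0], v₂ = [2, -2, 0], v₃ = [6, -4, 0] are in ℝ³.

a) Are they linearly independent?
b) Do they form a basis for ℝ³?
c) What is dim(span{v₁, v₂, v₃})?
Not independent, not a basis, dim(span) = 2

Check whether v₃ can be written as a linear combination of v₁ and v₂.
v₃ = (1)·v₁ + (2)·v₂ = [6, -4, 0], so the three vectors are linearly dependent.
Thus they do not form a basis for ℝ³, and dim(span{v₁, v₂, v₃}) = 2 (spanned by v₁ and v₂).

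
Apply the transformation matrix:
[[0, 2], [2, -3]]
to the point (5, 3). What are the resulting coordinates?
(6, 1)

Matrix multiplication:
[[0, 2], [2, -3]] × [5, 3]ᵀ
= [0×5 + 2×3, 2×5 + -3×3]ᵀ
= [6.0000, 1.0000]ᵀ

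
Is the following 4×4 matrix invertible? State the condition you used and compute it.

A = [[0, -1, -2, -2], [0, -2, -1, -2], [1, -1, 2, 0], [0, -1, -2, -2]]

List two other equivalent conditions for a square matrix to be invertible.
No, not invertible; det(A) = 0 (two rows are equal, so the rows are linearly dependent). Equivalent conditions (failing for this A): rank(A) < 4; Ax = 0 has non-trivial solutions; 0 is an eigenvalue; the columns are linearly dependent.

To check invertibility, compute det(A).
In this matrix, row 0 and the last row are identical, so one row is a scalar multiple of another and the rows are linearly dependent.
A matrix with linearly dependent rows has det = 0 and is not invertible.
Equivalent failed conditions:
- rank(A) < 4.
- Ax = 0 has non-trivial solutions.
- 0 is an eigenvalue.
- The columns are linearly dependent.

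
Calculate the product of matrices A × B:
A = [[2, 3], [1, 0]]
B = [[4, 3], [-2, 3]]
[[2, 15], [4, 3]]

Matrix multiplication:
C[0][0] = 2×4 + 3×-2 = 2
C[0][1] = 2×3 + 3×3 = 15
C[1][0] = 1×4 + 0×-2 = 4
C[1][1] = 1×3 + 0×3 = 3
Result: [[2, 15], [4, 3]]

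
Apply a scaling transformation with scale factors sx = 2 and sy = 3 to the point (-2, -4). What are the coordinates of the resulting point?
(-4, -12)

Scaling matrix:
[[2, 0], [0, 3]]
Result: (-2 × 2, -4 × 3) = (-4, -12)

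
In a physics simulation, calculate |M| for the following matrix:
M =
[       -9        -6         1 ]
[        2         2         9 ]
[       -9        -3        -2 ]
det(M) = 267

Expand along row 0 (cofactor expansion): det(M) = a*(e*i - f*h) - b*(d*i - f*g) + c*(d*h - e*g), where the 3×3 is [[a, b, c], [d, e, f], [g, h, i]].
Minor M_00 = (2)*(-2) - (9)*(-3) = -4 + 27 = 23.
Minor M_01 = (2)*(-2) - (9)*(-9) = -4 + 81 = 77.
Minor M_02 = (2)*(-3) - (2)*(-9) = -6 + 18 = 12.
det(M) = (-9)*(23) - (-6)*(77) + (1)*(12) = -207 + 462 + 12 = 267.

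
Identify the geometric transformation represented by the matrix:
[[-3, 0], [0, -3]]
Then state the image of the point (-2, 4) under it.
uniform scaling by factor -3; image of (-2, 4) is (6, -12)

This is a diagonal matrix with equal entries -3, so it scales both axes by the same factor -3.
The matrix [[-3, 0], [0, -3]] represents: uniform scaling by factor -3.
Applying it to (-2, 4): [-3·-2 + 0·4, 0·-2 + -3·4] = (6, -12).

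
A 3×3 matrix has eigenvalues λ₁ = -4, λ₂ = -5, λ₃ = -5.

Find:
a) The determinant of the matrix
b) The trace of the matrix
det = -100, trace = -14

Two standard eigenvalue identities:
- det(A) equals the product of the eigenvalues (counted with multiplicity).
- trace(A) equals the sum of the eigenvalues.
det(A) = (-4)*(-5)*(-5) = -100.
trace(A) = -4 - 5 - 5 = -14.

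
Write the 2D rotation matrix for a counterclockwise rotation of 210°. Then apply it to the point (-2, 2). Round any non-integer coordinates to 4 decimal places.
R = [[-√3/2, 1/2], [-1/2, -√3/2]]; R·(-2, 2) = (2.7321, -0.7321)

Rotation matrix formula: R(θ) = [[cos θ, -sin θ], [sin θ, cos θ]]
For θ = 210°:
cos(210°) = -√3/2
sin(210°) = -1/2
R = [[-√3/2, 1/2], [-1/2, -√3/2]]
Apply to (-2, 2): [-√3/2·-2 + (1/2)·2, -1/2·-2 + -√3/2·2] = (2.7321, -0.7321)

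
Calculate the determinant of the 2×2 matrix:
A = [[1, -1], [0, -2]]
-2

For A = [[a, b], [c, d]], det(A) = a*d - b*c.
det(A) = (1)*(-2) - (-1)*(0) = -2 - 0 = -2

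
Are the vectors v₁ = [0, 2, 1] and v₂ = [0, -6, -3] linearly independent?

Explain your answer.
No, linearly dependent (v₂ = -3·v₁)

Check whether there is a scalar k with v₂ = k·v₁.
Comparing components, k = -3 satisfies -3·[0, 2, 1] = [0, -6, -3].
Since v₂ is a scalar multiple of v₁, the two vectors are linearly dependent.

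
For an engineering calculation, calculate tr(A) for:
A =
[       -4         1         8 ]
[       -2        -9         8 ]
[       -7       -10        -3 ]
tr(A) = -4 - 9 - 3 = -16

The trace of a square matrix is the sum of its diagonal entries.
Diagonal entries of A: A[0][0] = -4, A[1][1] = -9, A[2][2] = -3.
tr(A) = -4 - 9 - 3 = -16.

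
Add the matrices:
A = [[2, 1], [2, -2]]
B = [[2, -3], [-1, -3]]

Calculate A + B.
[[4, -2], [1, -5]]

Add corresponding elements:
(2)+(2)=4
(1)+(-3)=-2
(2)+(-1)=1
(-2)+(-3)=-5
A + B = [[4, -2], [1, -5]]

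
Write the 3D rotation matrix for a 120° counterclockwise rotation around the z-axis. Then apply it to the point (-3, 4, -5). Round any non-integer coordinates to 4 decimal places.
R = [[-1/2, -√3/2, 0], [√3/2, -1/2, 0], [0, 0, 1]]; R·(-3, 4, -5) = (-1.9641, -4.5981, -5.0000)

Rotation matrix for 120° around z-axis:
cos(120°) = -1/2, sin(120°) = √3/2
R = [[-1/2, -√3/2, 0], [√3/2, -1/2, 0], [0, 0, 1]]
Apply to (-3, 4, -5): R·[-3, 4, -5]ᵀ = (-1.9641, -4.5981, -5.0000)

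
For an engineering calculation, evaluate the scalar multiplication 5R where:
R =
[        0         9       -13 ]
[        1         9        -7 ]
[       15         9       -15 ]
5R =
[        0        45       -65 ]
[        5        45       -35 ]
[       75        45       -75 ]

Scalar multiplication is elementwise: (5R)[i][j] = 5 * R[i][j].
  (5R)[0][0] = 5 * (0) = 0
  (5R)[0][1] = 5 * (9) = 45
  (5R)[0][2] = 5 * (-13) = -65
  (5R)[1][0] = 5 * (1) = 5
  (5R)[1][1] = 5 * (9) = 45
  (5R)[1][2] = 5 * (-7) = -35
  (5R)[2][0] = 5 * (15) = 75
  (5R)[2][1] = 5 * (9) = 45
  (5R)[2][2] = 5 * (-15) = -75
5R =
[        0        45       -65 ]
[        5        45       -35 ]
[       75        45       -75 ]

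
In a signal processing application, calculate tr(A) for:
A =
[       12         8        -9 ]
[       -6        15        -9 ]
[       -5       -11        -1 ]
tr(A) = 12 + 15 - 1 = 26

The trace of a square matrix is the sum of its diagonal entries.
Diagonal entries of A: A[0][0] = 12, A[1][1] = 15, A[2][2] = -1.
tr(A) = 12 + 15 - 1 = 26.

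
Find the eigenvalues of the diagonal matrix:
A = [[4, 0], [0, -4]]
λ₁ = 4, λ₂ = -4

The characteristic polynomial of A is det(A - λI) = (4 - λ)(-4 - λ) = 0.
The roots are λ = 4 and λ = -4, so the eigenvalues are the diagonal entries.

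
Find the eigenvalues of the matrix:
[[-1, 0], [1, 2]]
λ = -1 and λ = 2

Characteristic equation: det(A - λI) = 0
λ² - (trace)λ + (det) = 0
λ² - (1)λ + (-2) = 0
λ² - 1λ - 2 = 0
Solving: λ = -1, 2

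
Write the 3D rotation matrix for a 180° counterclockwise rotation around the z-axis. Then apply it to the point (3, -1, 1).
R = [[-1, 0, 0], [0, -1, 0], [0, 0, 1]]; R·(3, -1, 1) = (-3, 1, 1)

Rotation matrix for 180° around z-axis:
cos(180°) = -1, sin(180°) = 0
R = [[-1, 0, 0], [0, -1, 0], [0, 0, 1]]
Apply to (3, -1, 1): R·[3, -1, 1]ᵀ = (-3, 1, 1)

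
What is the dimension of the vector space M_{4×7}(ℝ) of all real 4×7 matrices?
Dimension = 28

A real 4×7 matrix is determined by its 4·7 = 28 independent entries.
A standard basis is {E_ij : 1 ≤ i ≤ 4, 1 ≤ j ≤ 7}, where E_ij has a 1 in position (i, j) and 0 elsewhere — there are 28 such matrices, and they are linearly independent and span M_{4×7}(ℝ).
Therefore dim(M_{4×7}(ℝ)) = 28.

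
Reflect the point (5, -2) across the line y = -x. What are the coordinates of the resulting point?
(2, -5)

Reflection across line y = -x: (5, -2) → (2, -5)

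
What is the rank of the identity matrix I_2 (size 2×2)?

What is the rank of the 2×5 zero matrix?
rank(I_2) = 2, rank(0) = 0

The identity I_2 has 2 columns that are the standard basis vectors e_1, …, e_2. These are linearly independent, so all 2 columns are pivots and rank(I_2) = 2.
The 2×5 zero matrix has every entry zero, so every row is the zero row and there are no pivots; rank(0) = 0.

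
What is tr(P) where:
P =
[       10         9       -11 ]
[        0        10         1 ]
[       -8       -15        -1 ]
tr(P) = 10 + 10 - 1 = 19

The trace of a square matrix is the sum of its diagonal entries.
Diagonal entries of P: P[0][0] = 10, P[1][1] = 10, P[2][2] = -1.
tr(P) = 10 + 10 - 1 = 19.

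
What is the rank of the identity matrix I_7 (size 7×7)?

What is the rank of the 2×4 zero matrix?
rank(I_7) = 7, rank(0) = 0

The identity I_7 has 7 columns that are the standard basis vectors e_1, …, e_7. These are linearly independent, so all 7 columns are pivots and rank(I_7) = 7.
The 2×4 zero matrix has every entry zero, so every row is the zero row and there are no pivots; rank(0) = 0.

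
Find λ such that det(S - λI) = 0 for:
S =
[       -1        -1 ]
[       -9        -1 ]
λ = -4, 2

Solve det(S - λI) = 0. For a 2×2 matrix the characteristic equation is λ² - (trace)λ + det = 0.
trace(S) = a + d = -1 - 1 = -2.
det(S) = a*d - b*c = (-1)*(-1) - (-1)*(-9) = 1 - 9 = -8.
Characteristic equation: λ² - (-2)λ + (-8) = 0.
Discriminant = (-2)² - 4*(-8) = 4 + 32 = 36.
λ = (-2 ± √36) / 2 = (-2 ± 6) / 2 = -4, 2.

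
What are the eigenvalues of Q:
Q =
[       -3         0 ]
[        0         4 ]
λ = -3, 4

Solve det(Q - λI) = 0. For a 2×2 matrix the characteristic equation is λ² - (trace)λ + det = 0.
trace(Q) = a + d = -3 + 4 = 1.
det(Q) = a*d - b*c = (-3)*(4) - (0)*(0) = -12 - 0 = -12.
Characteristic equation: λ² - (1)λ + (-12) = 0.
Discriminant = (1)² - 4*(-12) = 1 + 48 = 49.
λ = (1 ± √49) / 2 = (1 ± 7) / 2 = -3, 4.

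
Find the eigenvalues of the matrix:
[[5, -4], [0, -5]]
λ = -5 and λ = 5

Characteristic equation: det(A - λI) = 0
λ² - (trace)λ + (det) = 0
λ² - (0)λ + (-25) = 0
λ² - 0λ - 25 = 0
Solving: λ = -5, 5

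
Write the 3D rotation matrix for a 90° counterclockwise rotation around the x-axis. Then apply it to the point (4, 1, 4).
R = [[1, 0, 0], [0, 0, -1], [0, 1, 0]]; R·(4, 1, 4) = (4, -4, 1)

Rotation matrix for 90° around x-axis:
cos(90°) = 0, sin(90°) = 1
R = [[1, 0, 0], [0, 0, -1], [0, 1, 0]]
Apply to (4, 1, 4): R·[4, 1, 4]ᵀ = (4, -4, 1)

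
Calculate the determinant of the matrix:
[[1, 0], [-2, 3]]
3

For a 2×2 matrix [[a, b], [c, d]], det = ad - bc
det = (1)(3) - (0)(-2) = 3 - 0 = 3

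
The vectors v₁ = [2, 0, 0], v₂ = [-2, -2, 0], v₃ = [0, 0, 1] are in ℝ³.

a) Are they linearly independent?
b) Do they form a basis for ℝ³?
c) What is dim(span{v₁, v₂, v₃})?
Yes independent, yes basis, dim = 3

Stack v₁, v₂, v₃ as rows of a 3×3 matrix.
[[2, 0, 0]; [-2, -2, 0]; [0, 0, 1]] is already lower triangular with nonzero diagonal entries (2, -2, 1), so its determinant is the product of the diagonal entries, det = (2)·(-2)·(1) = -4 ≠ 0, and the rows are linearly independent.
Three linearly independent vectors in ℝ³ form a basis for ℝ³, so dim(span{v₁,v₂,v₃}) = 3.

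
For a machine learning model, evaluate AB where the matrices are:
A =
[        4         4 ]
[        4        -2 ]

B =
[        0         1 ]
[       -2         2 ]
AB =
[       -8        12 ]
[        4         0 ]

Matrix multiplication: (AB)[i][j] = sum over k of A[i][k] * B[k][j].
  (AB)[0][0] = (4)*(0) + (4)*(-2) = -8
  (AB)[0][1] = (4)*(1) + (4)*(2) = 12
  (AB)[1][0] = (4)*(0) + (-2)*(-2) = 4
  (AB)[1][1] = (4)*(1) + (-2)*(2) = 0
AB =
[       -8        12 ]
[        4         0 ]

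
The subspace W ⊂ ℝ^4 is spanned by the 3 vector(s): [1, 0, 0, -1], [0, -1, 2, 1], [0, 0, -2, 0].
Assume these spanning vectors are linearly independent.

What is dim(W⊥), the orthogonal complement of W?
dim(W⊥) = 1

For any subspace W of ℝ^n, dim(W) + dim(W⊥) = n (the whole-space dimension).
Here the given 3 vectors are linearly independent, so dim(W) = 3.
Thus dim(W⊥) = n - dim(W) = 4 - 3 = 1.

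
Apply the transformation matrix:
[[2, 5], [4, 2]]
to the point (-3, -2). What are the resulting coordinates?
(-16, -16)

Matrix multiplication:
[[2, 5], [4, 2]] × [-3, -2]ᵀ
= [2×-3 + 5×-2, 4×-3 + 2×-2]ᵀ
= [-16.0000, -16.0000]ᵀ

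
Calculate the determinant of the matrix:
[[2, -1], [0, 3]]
6

For a 2×2 matrix [[a, b], [c, d]], det = ad - bc
det = (2)(3) - (-1)(0) = 6 - 0 = 6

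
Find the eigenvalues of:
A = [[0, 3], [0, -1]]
λ = -1, 0

Solve det(A - λI) = 0. For a 2×2 matrix this is λ² - (trace)λ + det = 0.
trace(A) = 0 - 1 = -1.
det(A) = (0)*(-1) - (3)*(0) = 0 - 0 = 0.
Characteristic equation: λ² - (-1)λ + (0) = 0.
Discriminant: (-1)² - 4*(0) = 1 - 0 = 1.
Roots: λ = (-1 ± √1) / 2 = -1, 0.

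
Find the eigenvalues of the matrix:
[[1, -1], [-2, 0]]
λ = -1 and λ = 2

Characteristic equation: det(A - λI) = 0
λ² - (trace)λ + (det) = 0
λ² - (1)λ + (-2) = 0
λ² - 1λ - 2 = 0
Solving: λ = -1, 2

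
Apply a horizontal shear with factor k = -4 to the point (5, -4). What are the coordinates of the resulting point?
(21, -4)

Shear matrix for horizontal shear with factor k = -4:
[[1, -4], [0, 1]]
Result: (5, -4) → (21, -4)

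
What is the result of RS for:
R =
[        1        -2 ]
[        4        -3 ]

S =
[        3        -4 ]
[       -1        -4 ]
RS =
[        5         4 ]
[       15        -4 ]

Matrix multiplication: (RS)[i][j] = sum over k of R[i][k] * S[k][j].
  (RS)[0][0] = (1)*(3) + (-2)*(-1) = 5
  (RS)[0][1] = (1)*(-4) + (-2)*(-4) = 4
  (RS)[1][0] = (4)*(3) + (-3)*(-1) = 15
  (RS)[1][1] = (4)*(-4) + (-3)*(-4) = -4
RS =
[        5         4 ]
[       15        -4 ]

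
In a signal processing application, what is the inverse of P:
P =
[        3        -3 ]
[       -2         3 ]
det(P) = 3
P⁻¹ =
[        1         1 ]
[      2/3         1 ]

For a 2×2 matrix P = [[a, b], [c, d]] with det(P) ≠ 0, P⁻¹ = (1/det(P)) * [[d, -b], [-c, a]].
det(P) = (3)*(3) - (-3)*(-2) = 9 - 6 = 3.
P⁻¹ = (1/3) * [[3, 3], [2, 3]].
Dividing each entry by 3 and reducing:
P⁻¹ =
[        1         1 ]
[      2/3         1 ]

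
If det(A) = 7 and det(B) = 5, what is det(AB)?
35

Use the multiplicative property of determinants: det(AB) = det(A)*det(B).
det(AB) = (7)*(5) = 35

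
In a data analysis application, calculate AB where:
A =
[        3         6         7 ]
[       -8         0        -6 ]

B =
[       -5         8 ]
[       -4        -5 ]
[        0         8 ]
AB =
[      -39        50 ]
[       40      -112 ]

Matrix multiplication: (AB)[i][j] = sum over k of A[i][k] * B[k][j].
  (AB)[0][0] = (3)*(-5) + (6)*(-4) + (7)*(0) = -39
  (AB)[0][1] = (3)*(8) + (6)*(-5) + (7)*(8) = 50
  (AB)[1][0] = (-8)*(-5) + (0)*(-4) + (-6)*(0) = 40
  (AB)[1][1] = (-8)*(8) + (0)*(-5) + (-6)*(8) = -112
AB =
[      -39        50 ]
[       40      -112 ]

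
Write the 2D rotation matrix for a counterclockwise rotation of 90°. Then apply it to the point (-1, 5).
R = [[0, -1], [1, 0]]; R·(-1, 5) = (-5, -1)

Rotation matrix formula: R(θ) = [[cos θ, -sin θ], [sin θ, cos θ]]
For θ = 90°:
cos(90°) = 0
sin(90°) = 1
R = [[0, -1], [1, 0]]
Apply to (-1, 5): [0·-1 + (-1)·5, 1·-1 + 0·5] = (-5, -1)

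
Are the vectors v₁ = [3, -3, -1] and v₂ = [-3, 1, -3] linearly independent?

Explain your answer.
Yes, linearly independent

Two vectors are linearly dependent iff one is a scalar multiple of the other.
No single scalar k satisfies v₂ = k·v₁ (the ratios of corresponding entries disagree), so v₁ and v₂ are linearly independent.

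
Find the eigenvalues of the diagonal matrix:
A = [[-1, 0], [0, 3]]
λ₁ = -1, λ₂ = 3

The characteristic polynomial of A is det(A - λI) = (-1 - λ)(3 - λ) = 0.
The roots are λ = -1 and λ = 3, so the eigenvalues are the diagonal entries.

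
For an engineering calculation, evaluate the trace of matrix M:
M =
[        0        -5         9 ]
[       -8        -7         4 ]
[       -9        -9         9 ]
tr(M) = 0 - 7 + 9 = 2

The trace of a square matrix is the sum of its diagonal entries.
Diagonal entries of M: M[0][0] = 0, M[1][1] = -7, M[2][2] = 9.
tr(M) = 0 - 7 + 9 = 2.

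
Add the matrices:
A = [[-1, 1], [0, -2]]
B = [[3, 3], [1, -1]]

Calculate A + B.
[[2, 4], [1, -3]]

Add corresponding elements:
(-1)+(3)=2
(1)+(3)=4
(0)+(1)=1
(-2)+(-1)=-3
A + B = [[2, 4], [1, -3]]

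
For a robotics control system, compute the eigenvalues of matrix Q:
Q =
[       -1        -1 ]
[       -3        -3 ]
λ = -4, 0

Solve det(Q - λI) = 0. For a 2×2 matrix the characteristic equation is λ² - (trace)λ + det = 0.
trace(Q) = a + d = -1 - 3 = -4.
det(Q) = a*d - b*c = (-1)*(-3) - (-1)*(-3) = 3 - 3 = 0.
Characteristic equation: λ² - (-4)λ + (0) = 0.
Discriminant = (-4)² - 4*(0) = 16 - 0 = 16.
λ = (-4 ± √16) / 2 = (-4 ± 4) / 2 = -4, 0.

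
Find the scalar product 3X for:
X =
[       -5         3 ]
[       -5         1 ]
3X =
[      -15         9 ]
[      -15         3 ]

Scalar multiplication is elementwise: (3X)[i][j] = 3 * X[i][j].
  (3X)[0][0] = 3 * (-5) = -15
  (3X)[0][1] = 3 * (3) = 9
  (3X)[1][0] = 3 * (-5) = -15
  (3X)[1][1] = 3 * (1) = 3
3X =
[      -15         9 ]
[      -15         3 ]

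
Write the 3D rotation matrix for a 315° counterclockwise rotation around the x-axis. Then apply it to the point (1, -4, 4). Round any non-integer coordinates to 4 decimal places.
R = [[1, 0, 0], [0, √2/2, √2/2], [0, -√2/2, √2/2]]; R·(1, -4, 4) = (1.0000, 0.0000, 5.6569)

Rotation matrix for 315° around x-axis:
cos(315°) = √2/2, sin(315°) = -√2/2
R = [[1, 0, 0], [0, √2/2, √2/2], [0, -√2/2, √2/2]]
Apply to (1, -4, 4): R·[1, -4, 4]ᵀ = (1.0000, 0.0000, 5.6569)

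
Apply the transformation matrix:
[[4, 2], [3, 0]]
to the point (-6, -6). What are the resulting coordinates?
(-36, -18)

Matrix multiplication:
[[4, 2], [3, 0]] × [-6, -6]ᵀ
= [4×-6 + 2×-6, 3×-6 + 0×-6]ᵀ
= [-36.0000, -18.0000]ᵀ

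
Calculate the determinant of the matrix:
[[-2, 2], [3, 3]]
-12

For a 2×2 matrix [[a, b], [c, d]], det = ad - bc
det = (-2)(3) - (2)(3) = -6 - 6 = -12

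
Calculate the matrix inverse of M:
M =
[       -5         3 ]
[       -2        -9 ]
det(M) = 51
M⁻¹ =
[    -3/17     -1/17 ]
[     2/51     -5/51 ]

For a 2×2 matrix M = [[a, b], [c, d]] with det(M) ≠ 0, M⁻¹ = (1/det(M)) * [[d, -b], [-c, a]].
det(M) = (-5)*(-9) - (3)*(-2) = 45 + 6 = 51.
M⁻¹ = (1/51) * [[-9, -3], [2, -5]].
Dividing each entry by 51 and reducing:
M⁻¹ =
[    -3/17     -1/17 ]
[     2/51     -5/51 ]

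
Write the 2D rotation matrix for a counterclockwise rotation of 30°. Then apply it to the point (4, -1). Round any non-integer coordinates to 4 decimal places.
R = [[√3/2, -1/2], [1/2, √3/2]]; R·(4, -1) = (3.9641, 1.1340)

Rotation matrix formula: R(θ) = [[cos θ, -sin θ], [sin θ, cos θ]]
For θ = 30°:
cos(30°) = √3/2
sin(30°) = 1/2
R = [[√3/2, -1/2], [1/2, √3/2]]
Apply to (4, -1): [√3/2·4 + (-1/2)·-1, 1/2·4 + √3/2·-1] = (3.9641, 1.1340)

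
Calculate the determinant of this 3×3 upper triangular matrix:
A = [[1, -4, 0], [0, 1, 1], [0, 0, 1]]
1

The determinant of a triangular matrix is the product of its diagonal entries (the off-diagonal entries above the diagonal do not affect it).
det(A) = (1) * (1) * (1) = 1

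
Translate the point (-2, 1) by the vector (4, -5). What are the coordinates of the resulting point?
(2, -4)

Translation by (4, -5):
x' = -2 + 4 = 2
y' = 1 + -5 = -4
Homogeneous matrix: [[1, 0, 4], [0, 1, -5], [0, 0, 1]]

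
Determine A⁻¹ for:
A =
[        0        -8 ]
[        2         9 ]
det(A) = 16
A⁻¹ =
[     9/16       1/2 ]
[     -1/8         0 ]

For a 2×2 matrix A = [[a, b], [c, d]] with det(A) ≠ 0, A⁻¹ = (1/det(A)) * [[d, -b], [-c, a]].
det(A) = (0)*(9) - (-8)*(2) = 0 + 16 = 16.
A⁻¹ = (1/16) * [[9, 8], [-2, 0]].
Dividing each entry by 16 and reducing:
A⁻¹ =
[     9/16       1/2 ]
[     -1/8         0 ]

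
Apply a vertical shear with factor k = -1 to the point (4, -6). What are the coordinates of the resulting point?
(4, -10)

Shear matrix for vertical shear with factor k = -1:
[[1, 0], [-1, 1]]
Result: (4, -6) → (4, -10)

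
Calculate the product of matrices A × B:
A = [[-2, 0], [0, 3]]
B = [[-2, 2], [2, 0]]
[[4, -4], [6, 0]]

Matrix multiplication:
C[0][0] = -2×-2 + 0×2 = 4
C[0][1] = -2×2 + 0×0 = -4
C[1][0] = 0×-2 + 3×2 = 6
C[1][1] = 0×2 + 3×0 = 0
Result: [[4, -4], [6, 0]]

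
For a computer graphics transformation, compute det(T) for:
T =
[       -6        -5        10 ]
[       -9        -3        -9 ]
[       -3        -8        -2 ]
det(T) = 981

Expand along row 0 (cofactor expansion): det(T) = a*(e*i - f*h) - b*(d*i - f*g) + c*(d*h - e*g), where the 3×3 is [[a, b, c], [d, e, f], [g, h, i]].
Minor M_00 = (-3)*(-2) - (-9)*(-8) = 6 - 72 = -66.
Minor M_01 = (-9)*(-2) - (-9)*(-3) = 18 - 27 = -9.
Minor M_02 = (-9)*(-8) - (-3)*(-3) = 72 - 9 = 63.
det(T) = (-6)*(-66) - (-5)*(-9) + (10)*(63) = 396 - 45 + 630 = 981.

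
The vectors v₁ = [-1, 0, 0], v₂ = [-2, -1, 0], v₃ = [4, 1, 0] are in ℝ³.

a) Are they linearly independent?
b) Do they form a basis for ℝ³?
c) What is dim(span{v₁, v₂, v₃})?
Not independent, not a basis, dim(span) = 2

Check whether v₃ can be written as a linear combination of v₁ and v₂.
v₃ = (-2)·v₁ + (-1)·v₂ = [4, 1, 0], so the three vectors are linearly dependent.
Thus they do not form a basis for ℝ³, and dim(span{v₁, v₂, v₃}) = 2 (spanned by v₁ and v₂).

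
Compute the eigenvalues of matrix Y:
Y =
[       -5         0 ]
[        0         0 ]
λ = -5, 0

Solve det(Y - λI) = 0. For a 2×2 matrix the characteristic equation is λ² - (trace)λ + det = 0.
trace(Y) = a + d = -5 + 0 = -5.
det(Y) = a*d - b*c = (-5)*(0) - (0)*(0) = 0 - 0 = 0.
Characteristic equation: λ² - (-5)λ + (0) = 0.
Discriminant = (-5)² - 4*(0) = 25 - 0 = 25.
λ = (-5 ± √25) / 2 = (-5 ± 5) / 2 = -5, 0.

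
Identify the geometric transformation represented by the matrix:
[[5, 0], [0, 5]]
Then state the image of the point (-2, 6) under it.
uniform scaling by factor 5; image of (-2, 6) is (-10, 30)

This is a diagonal matrix with equal entries 5, so it scales both axes by the same factor 5.
The matrix [[5, 0], [0, 5]] represents: uniform scaling by factor 5.
Applying it to (-2, 6): [5·-2 + 0·6, 0·-2 + 5·6] = (-10, 30).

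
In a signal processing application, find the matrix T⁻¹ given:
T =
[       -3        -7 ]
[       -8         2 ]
det(T) = -62
T⁻¹ =
[    -1/31     -7/62 ]
[    -4/31      3/62 ]

For a 2×2 matrix T = [[a, b], [c, d]] with det(T) ≠ 0, T⁻¹ = (1/det(T)) * [[d, -b], [-c, a]].
det(T) = (-3)*(2) - (-7)*(-8) = -6 - 56 = -62.
T⁻¹ = (1/-62) * [[2, 7], [8, -3]].
Dividing each entry by -62 and reducing:
T⁻¹ =
[    -1/31     -7/62 ]
[    -4/31      3/62 ]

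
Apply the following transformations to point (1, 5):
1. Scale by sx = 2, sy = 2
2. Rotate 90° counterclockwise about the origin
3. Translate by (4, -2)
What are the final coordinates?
(-6, 0)

Step 1: Scale → (2, 10)
Step 2: Rotate 90° → (-10, 2)
Step 3: Translate → (-6, 0)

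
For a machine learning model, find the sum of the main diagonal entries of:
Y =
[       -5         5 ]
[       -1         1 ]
tr(Y) = -5 + 1 = -4

The trace of a square matrix is the sum of its diagonal entries.
Diagonal entries of Y: Y[0][0] = -5, Y[1][1] = 1.
tr(Y) = -5 + 1 = -4.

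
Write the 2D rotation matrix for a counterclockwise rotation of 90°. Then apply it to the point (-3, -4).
R = [[0, -1], [1, 0]]; R·(-3, -4) = (4, -3)

Rotation matrix formula: R(θ) = [[cos θ, -sin θ], [sin θ, cos θ]]
For θ = 90°:
cos(90°) = 0
sin(90°) = 1
R = [[0, -1], [1, 0]]
Apply to (-3, -4): [0·-3 + (-1)·-4, 1·-3 + 0·-4] = (4, -3)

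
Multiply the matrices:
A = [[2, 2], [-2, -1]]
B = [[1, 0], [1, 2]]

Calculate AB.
[[4, 4], [-3, -2]]

Each entry (i,j) of AB = sum over k of A[i][k]*B[k][j].
(AB)[0][0] = (2)*(1) + (2)*(1) = 4
(AB)[0][1] = (2)*(0) + (2)*(2) = 4
(AB)[1][0] = (-2)*(1) + (-1)*(1) = -3
(AB)[1][1] = (-2)*(0) + (-1)*(2) = -2
AB = [[4, 4], [-3, -2]]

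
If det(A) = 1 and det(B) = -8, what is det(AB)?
-8

Use the multiplicative property of determinants: det(AB) = det(A)*det(B).
det(AB) = (1)*(-8) = -8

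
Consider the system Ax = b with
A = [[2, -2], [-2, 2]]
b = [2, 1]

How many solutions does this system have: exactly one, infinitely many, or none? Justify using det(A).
No solution

det(A) = (2)*(2) - (-2)*(-2) = 0, so A is singular.
The column space of A is span(column 1) = span([2, -2]).
b = [2, 1] is not a scalar multiple of column 1, so b ∉ column space and the system is inconsistent — no solution.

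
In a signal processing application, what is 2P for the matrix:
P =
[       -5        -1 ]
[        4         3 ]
2P =
[      -10        -2 ]
[        8         6 ]

Scalar multiplication is elementwise: (2P)[i][j] = 2 * P[i][j].
  (2P)[0][0] = 2 * (-5) = -10
  (2P)[0][1] = 2 * (-1) = -2
  (2P)[1][0] = 2 * (4) = 8
  (2P)[1][1] = 2 * (3) = 6
2P =
[      -10        -2 ]
[        8         6 ]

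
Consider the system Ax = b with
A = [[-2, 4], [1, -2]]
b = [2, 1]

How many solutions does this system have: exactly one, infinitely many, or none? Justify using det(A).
No solution

det(A) = (-2)*(-2) - (4)*(1) = 0, so A is singular.
The column space of A is span(column 1) = span([-2, 1]).
b = [2, 1] is not a scalar multiple of column 1, so b ∉ column space and the system is inconsistent — no solution.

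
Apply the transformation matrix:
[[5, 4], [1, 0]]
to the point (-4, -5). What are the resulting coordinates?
(-40, -4)

Matrix multiplication:
[[5, 4], [1, 0]] × [-4, -5]ᵀ
= [5×-4 + 4×-5, 1×-4 + 0×-5]ᵀ
= [-40.0000, -4.0000]ᵀ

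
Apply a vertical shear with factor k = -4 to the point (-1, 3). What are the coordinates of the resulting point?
(-1, 7)

Shear matrix for vertical shear with factor k = -4:
[[1, 0], [-4, 1]]
Result: (-1, 3) → (-1, 7)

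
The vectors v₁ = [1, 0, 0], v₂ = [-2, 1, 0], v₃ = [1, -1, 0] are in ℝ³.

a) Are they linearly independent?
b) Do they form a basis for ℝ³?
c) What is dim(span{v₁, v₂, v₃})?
Not independent, not a basis, dim(span) = 2

Check whether v₃ can be written as a linear combination of v₁ and v₂.
v₃ = (-1)·v₁ + (-1)·v₂ = [1, -1, 0], so the three vectors are linearly dependent.
Thus they do not form a basis for ℝ³, and dim(span{v₁, v₂, v₃}) = 2 (spanned by v₁ and v₂).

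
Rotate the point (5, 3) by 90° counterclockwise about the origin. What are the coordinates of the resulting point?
(-3, 5)

Rotation matrix R(θ) = [[cos θ, -sin θ], [sin θ, cos θ]]; for θ = 90°:
R = [[0, -1], [1, 0]]
Result: R × [5, 3]ᵀ = [0·5 + (-1)·3, 1·5 + (0)·3]ᵀ = (-3, 5)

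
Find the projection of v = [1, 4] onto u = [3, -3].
[-3/2, 3/2]

The projection of v onto u is proj_u(v) = ((v·u) / (u·u)) · u.
v·u = (1)*(3) + (4)*(-3) = -9.
u·u = (3)*(3) + (-3)*(-3) = 18.
coefficient = -9 / 18 = -1/2.
proj_u(v) = -1/2 · [3, -3] = [-3/2, 3/2].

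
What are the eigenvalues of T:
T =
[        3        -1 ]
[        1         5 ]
λ = 4, 4

Solve det(T - λI) = 0. For a 2×2 matrix the characteristic equation is λ² - (trace)λ + det = 0.
trace(T) = a + d = 3 + 5 = 8.
det(T) = a*d - b*c = (3)*(5) - (-1)*(1) = 15 + 1 = 16.
Characteristic equation: λ² - (8)λ + (16) = 0.
Discriminant = (8)² - 4*(16) = 64 - 64 = 0.
λ = (8 ± √0) / 2 = (8 ± 0) / 2 = 4, 4.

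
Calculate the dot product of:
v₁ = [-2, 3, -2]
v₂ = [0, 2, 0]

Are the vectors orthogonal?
6, No

The dot product is the sum of products of corresponding components.
v₁·v₂ = (-2)*(0) + (3)*(2) + (-2)*(0) = 0 + 6 + 0 = 6.
Two vectors are orthogonal iff their dot product is 0; here the dot product is 6, so the vectors are not orthogonal.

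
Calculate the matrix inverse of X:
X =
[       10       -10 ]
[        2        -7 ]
det(X) = -50
X⁻¹ =
[     7/50      -1/5 ]
[     1/25      -1/5 ]

For a 2×2 matrix X = [[a, b], [c, d]] with det(X) ≠ 0, X⁻¹ = (1/det(X)) * [[d, -b], [-c, a]].
det(X) = (10)*(-7) - (-10)*(2) = -70 + 20 = -50.
X⁻¹ = (1/-50) * [[-7, 10], [-2, 10]].
Dividing each entry by -50 and reducing:
X⁻¹ =
[     7/50      -1/5 ]
[     1/25      -1/5 ]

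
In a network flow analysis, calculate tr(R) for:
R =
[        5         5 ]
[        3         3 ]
tr(R) = 5 + 3 = 8

The trace of a square matrix is the sum of its diagonal entries.
Diagonal entries of R: R[0][0] = 5, R[1][1] = 3.
tr(R) = 5 + 3 = 8.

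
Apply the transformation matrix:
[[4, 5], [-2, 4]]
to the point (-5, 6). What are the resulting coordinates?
(10, 34)

Matrix multiplication:
[[4, 5], [-2, 4]] × [-5, 6]ᵀ
= [4×-5 + 5×6, -2×-5 + 4×6]ᵀ
= [10.0000, 34.0000]ᵀ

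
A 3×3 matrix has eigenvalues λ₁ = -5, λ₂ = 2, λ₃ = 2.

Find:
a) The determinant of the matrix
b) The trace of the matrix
det = -20, trace = -1

Two standard eigenvalue identities:
- det(A) equals the product of the eigenvalues (counted with multiplicity).
- trace(A) equals the sum of the eigenvalues.
det(A) = (-5)*(2)*(2) = -20.
trace(A) = -5 + 2 + 2 = -1.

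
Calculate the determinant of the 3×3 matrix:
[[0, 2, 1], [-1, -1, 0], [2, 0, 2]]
6

Expansion along first row:
det = 0·det([[-1,0],[0,2]]) - 2·det([[-1,0],[2,2]]) + 1·det([[-1,-1],[2,0]])
    = 0·(-1·2 - 0·0) - 2·(-1·2 - 0·2) + 1·(-1·0 - -1·2)
    = 0·-2 - 2·-2 + 1·2
    = 0 + 4 + 2 = 6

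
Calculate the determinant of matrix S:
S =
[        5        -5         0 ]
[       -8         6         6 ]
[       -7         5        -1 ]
det(S) = 70

Expand along row 0 (cofactor expansion): det(S) = a*(e*i - f*h) - b*(d*i - f*g) + c*(d*h - e*g), where the 3×3 is [[a, b, c], [d, e, f], [g, h, i]].
Minor M_00 = (6)*(-1) - (6)*(5) = -6 - 30 = -36.
Minor M_01 = (-8)*(-1) - (6)*(-7) = 8 + 42 = 50.
Minor M_02 = (-8)*(5) - (6)*(-7) = -40 + 42 = 2.
det(S) = (5)*(-36) - (-5)*(50) + (0)*(2) = -180 + 250 + 0 = 70.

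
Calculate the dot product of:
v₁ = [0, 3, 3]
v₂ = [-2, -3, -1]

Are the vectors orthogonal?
-12, No

The dot product is the sum of products of corresponding components.
v₁·v₂ = (0)*(-2) + (3)*(-3) + (3)*(-1) = 0 - 9 - 3 = -12.
Two vectors are orthogonal iff their dot product is 0; here the dot product is -12, so the vectors are not orthogonal.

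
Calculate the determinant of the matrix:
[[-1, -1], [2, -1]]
3

For a 2×2 matrix [[a, b], [c, d]], det = ad - bc
det = (-1)(-1) - (-1)(2) = 1 - -2 = 3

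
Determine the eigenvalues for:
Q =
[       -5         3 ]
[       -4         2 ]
λ = -2, -1

Solve det(Q - λI) = 0. For a 2×2 matrix the characteristic equation is λ² - (trace)λ + det = 0.
trace(Q) = a + d = -5 + 2 = -3.
det(Q) = a*d - b*c = (-5)*(2) - (3)*(-4) = -10 + 12 = 2.
Characteristic equation: λ² - (-3)λ + (2) = 0.
Discriminant = (-3)² - 4*(2) = 9 - 8 = 1.
λ = (-3 ± √1) / 2 = (-3 ± 1) / 2 = -2, -1.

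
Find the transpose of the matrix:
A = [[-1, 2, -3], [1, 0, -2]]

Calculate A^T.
[[-1, 1], [2, 0], [-3, -2]]

The transpose sends entry (i,j) to (j,i); rows become columns.
Row 0 of A: [-1, 2, -3] -> column 0 of A^T.
Row 1 of A: [1, 0, -2] -> column 1 of A^T.
A^T = [[-1, 1], [2, 0], [-3, -2]]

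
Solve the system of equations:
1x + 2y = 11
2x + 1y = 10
x = 3, y = 4

Use elimination (row reduction):
Equation 1: 1x + 2y = 11.
Equation 2: 2x + 1y = 10.
Multiply Eq1 by 2 and Eq2 by 1: 2x + 4y = 22;  2x + 1y = 10.
Subtract: (-3)y = -12, so y = 4.
Back-substitute into Eq1: 1x + 2*(4) = 11, so x = 3.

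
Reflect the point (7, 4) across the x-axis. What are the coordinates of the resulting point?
(7, -4)

Reflection across x-axis: (7, 4) → (7, -4)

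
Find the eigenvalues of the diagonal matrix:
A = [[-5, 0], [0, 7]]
λ₁ = -5, λ₂ = 7

The characteristic polynomial of A is det(A - λI) = (-5 - λ)(7 - λ) = 0.
The roots are λ = -5 and λ = 7, so the eigenvalues are the diagonal entries.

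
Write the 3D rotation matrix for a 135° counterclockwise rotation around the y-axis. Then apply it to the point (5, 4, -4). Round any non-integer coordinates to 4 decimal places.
R = [[-√2/2, 0, √2/2], [0, 1, 0], [-√2/2, 0, -√2/2]]; R·(5, 4, -4) = (-6.3640, 4.0000, -0.7071)

Rotation matrix for 135° around y-axis:
cos(135°) = -√2/2, sin(135°) = √2/2
R = [[-√2/2, 0, √2/2], [0, 1, 0], [-√2/2, 0, -√2/2]]
Apply to (5, 4, -4): R·[5, 4, -4]ᵀ = (-6.3640, 4.0000, -0.7071)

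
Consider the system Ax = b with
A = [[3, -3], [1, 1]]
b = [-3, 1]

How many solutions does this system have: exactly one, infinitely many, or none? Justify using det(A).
Exactly one solution

Compute det(A) = (3)*(1) - (-3)*(1) = 6.
Because det(A) ≠ 0, A is invertible and Ax = b has a unique solution for every b (here x = A⁻¹ b).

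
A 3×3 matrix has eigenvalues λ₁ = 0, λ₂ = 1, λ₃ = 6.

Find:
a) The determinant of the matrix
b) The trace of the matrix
det = 0, trace = 7

Two standard eigenvalue identities:
- det(A) equals the product of the eigenvalues (counted with multiplicity).
- trace(A) equals the sum of the eigenvalues.
det(A) = (0)*(1)*(6) = 0.
trace(A) = 0 + 1 + 6 = 7.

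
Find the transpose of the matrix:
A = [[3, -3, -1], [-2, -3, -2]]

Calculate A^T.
[[3, -2], [-3, -3], [-1, -2]]

The transpose sends entry (i,j) to (j,i); rows become columns.
Row 0 of A: [3, -3, -1] -> column 0 of A^T.
Row 1 of A: [-2, -3, -2] -> column 1 of A^T.
A^T = [[3, -2], [-3, -3], [-1, -2]]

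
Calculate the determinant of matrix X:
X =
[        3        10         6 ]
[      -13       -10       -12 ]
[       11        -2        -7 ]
det(X) = -1276

Expand along row 0 (cofactor expansion): det(X) = a*(e*i - f*h) - b*(d*i - f*g) + c*(d*h - e*g), where the 3×3 is [[a, b, c], [d, e, f], [g, h, i]].
Minor M_00 = (-10)*(-7) - (-12)*(-2) = 70 - 24 = 46.
Minor M_01 = (-13)*(-7) - (-12)*(11) = 91 + 132 = 223.
Minor M_02 = (-13)*(-2) - (-10)*(11) = 26 + 110 = 136.
det(X) = (3)*(46) - (10)*(223) + (6)*(136) = 138 - 2230 + 816 = -1276.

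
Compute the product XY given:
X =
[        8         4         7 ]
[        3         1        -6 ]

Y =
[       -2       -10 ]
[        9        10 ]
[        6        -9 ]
XY =
[       62      -103 ]
[      -33        34 ]

Matrix multiplication: (XY)[i][j] = sum over k of X[i][k] * Y[k][j].
  (XY)[0][0] = (8)*(-2) + (4)*(9) + (7)*(6) = 62
  (XY)[0][1] = (8)*(-10) + (4)*(10) + (7)*(-9) = -103
  (XY)[1][0] = (3)*(-2) + (1)*(9) + (-6)*(6) = -33
  (XY)[1][1] = (3)*(-10) + (1)*(10) + (-6)*(-9) = 34
XY =
[       62      -103 ]
[      -33        34 ]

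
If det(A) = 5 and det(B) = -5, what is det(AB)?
-25

Use the multiplicative property of determinants: det(AB) = det(A)*det(B).
det(AB) = (5)*(-5) = -25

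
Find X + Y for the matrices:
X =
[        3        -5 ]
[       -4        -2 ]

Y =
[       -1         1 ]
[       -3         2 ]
X + Y =
[        2        -4 ]
[       -7         0 ]

Matrix addition is elementwise: (X+Y)[i][j] = X[i][j] + Y[i][j].
  (X+Y)[0][0] = (3) + (-1) = 2
  (X+Y)[0][1] = (-5) + (1) = -4
  (X+Y)[1][0] = (-4) + (-3) = -7
  (X+Y)[1][1] = (-2) + (2) = 0
X + Y =
[        2        -4 ]
[       -7         0 ]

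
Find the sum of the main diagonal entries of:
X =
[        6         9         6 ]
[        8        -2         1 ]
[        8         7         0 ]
tr(X) = 6 - 2 + 0 = 4

The trace of a square matrix is the sum of its diagonal entries.
Diagonal entries of X: X[0][0] = 6, X[1][1] = -2, X[2][2] = 0.
tr(X) = 6 - 2 + 0 = 4.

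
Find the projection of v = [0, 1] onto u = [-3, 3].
[-1/2, 1/2]

The projection of v onto u is proj_u(v) = ((v·u) / (u·u)) · u.
v·u = (0)*(-3) + (1)*(3) = 3.
u·u = (-3)*(-3) + (3)*(3) = 18.
coefficient = 3 / 18 = 1/6.
proj_u(v) = 1/6 · [-3, 3] = [-1/2, 1/2].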